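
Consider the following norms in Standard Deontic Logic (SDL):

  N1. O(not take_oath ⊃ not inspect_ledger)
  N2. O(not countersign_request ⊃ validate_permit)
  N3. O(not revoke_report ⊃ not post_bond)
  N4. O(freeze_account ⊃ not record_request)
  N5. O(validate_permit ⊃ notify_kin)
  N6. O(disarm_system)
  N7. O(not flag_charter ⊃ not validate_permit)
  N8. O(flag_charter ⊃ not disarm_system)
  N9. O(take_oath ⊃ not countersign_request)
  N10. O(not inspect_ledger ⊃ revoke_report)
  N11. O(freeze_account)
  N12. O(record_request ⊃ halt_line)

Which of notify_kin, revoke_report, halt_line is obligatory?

From premise 6 we have O(disarm_system).
Premise 8, O(flag_charter ⊃ not disarm_system), contraposes to O(disarm_system ⊃ not flag_charter); with O(disarm_system) we get O(not flag_charter).
Applying K to premise 7 (O(not flag_charter ⊃ not validate_permit)) and O(not flag_charter) yields O(not validate_permit).
Premise 2 is O(not countersign_request ⊃ validate_permit); contrapositively O(not validate_permit ⊃ countersign_request). Since O(not validate_permit) holds, K gives O(countersign_request).
Premise 9, O(take_oath ⊃ not countersign_request), contraposes to O(countersign_request ⊃ not take_oath); with O(countersign_request) we get O(not take_oath).
Premise 1 is O(not take_oath ⊃ not inspect_ledger); since O(not take_oath), deontic closure gives O(not inspect_ledger).
Applying K to premise 10 (O(not inspect_ledger ⊃ revoke_report)) and O(not inspect_ledger) yields O(revoke_report).
So O(revoke_report) holds — revoke_report is obligatory. None of the other listed options is made obligatory by any chain of premises.

revoke_report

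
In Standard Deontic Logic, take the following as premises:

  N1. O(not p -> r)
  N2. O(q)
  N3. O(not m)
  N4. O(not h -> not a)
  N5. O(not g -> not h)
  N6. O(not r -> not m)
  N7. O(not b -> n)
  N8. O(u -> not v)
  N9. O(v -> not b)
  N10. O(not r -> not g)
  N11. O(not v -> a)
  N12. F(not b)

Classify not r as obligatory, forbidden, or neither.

Premise 12 is F(not b), i.e. O(b).
Premise 9, O(v -> not b), contraposes to O(b -> not v); with O(b) we get O(not v).
With premise 11, O(not v -> a), the K-axiom yields O(a).
The contrapositive of premise 4 (O(not h -> not a)) is O(a -> h), and O(a) is already established, so O(h).
The contrapositive of premise 5 (O(not g -> not h)) is O(h -> g), and O(h) is already established, so O(g).
Premise 10 is O(not r -> not g); contrapositively O(g -> r). Since O(g) holds, K gives O(r).
Premises 1, 2, 3, 6, 7, 8 do not contribute to this derivation.
Thus O(r), which is F(not r): not r is forbidden.

Forbidden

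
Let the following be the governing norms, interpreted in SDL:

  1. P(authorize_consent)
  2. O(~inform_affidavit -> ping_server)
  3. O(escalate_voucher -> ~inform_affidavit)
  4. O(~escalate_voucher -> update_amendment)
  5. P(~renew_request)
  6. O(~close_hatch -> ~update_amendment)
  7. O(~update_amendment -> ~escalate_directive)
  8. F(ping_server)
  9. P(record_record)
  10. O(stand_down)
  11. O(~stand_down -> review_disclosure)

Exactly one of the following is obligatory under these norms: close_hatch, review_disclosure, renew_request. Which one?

close_hatch

F(ping_server) at premise 8 means O(~ping_server).
The contrapositive of premise 2 (O(~inform_affidavit -> ping_server)) is O(~ping_server -> inform_affidavit), and O(~ping_server) is already established, so O(inform_affidavit).
Premise 3, O(escalate_voucher -> ~inform_affidavit), contraposes to O(inform_affidavit -> ~escalate_voucher); with O(inform_affidavit) we get O(~escalate_voucher).
Premise 4 is O(~escalate_voucher -> update_amendment); since O(~escalate_voucher), deontic closure gives O(update_amendment).
Premise 6 is O(~close_hatch -> ~update_amendment); contrapositively O(update_amendment -> close_hatch). Since O(update_amendment) holds, K gives O(close_hatch).
So O(close_hatch) holds — close_hatch is obligatory. None of the other listed options is made obligatory by any chain of premises.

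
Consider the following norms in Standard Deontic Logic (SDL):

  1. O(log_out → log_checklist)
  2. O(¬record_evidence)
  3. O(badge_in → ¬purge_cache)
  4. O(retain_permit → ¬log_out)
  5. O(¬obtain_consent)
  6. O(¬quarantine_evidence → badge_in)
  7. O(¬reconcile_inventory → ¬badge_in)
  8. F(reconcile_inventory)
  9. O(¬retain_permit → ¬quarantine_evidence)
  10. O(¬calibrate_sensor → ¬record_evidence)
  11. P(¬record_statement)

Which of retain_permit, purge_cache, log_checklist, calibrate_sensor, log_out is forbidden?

F(reconcile_inventory) at premise 8 means O(¬reconcile_inventory).
From O(¬reconcile_inventory) and premise 7, O(¬reconcile_inventory → ¬badge_in), we obtain O(¬badge_in).
The contrapositive of premise 6 (O(¬quarantine_evidence → badge_in)) is O(¬badge_in → quarantine_evidence), and O(¬badge_in) is already established, so O(quarantine_evidence).
The contrapositive of premise 9 (O(¬retain_permit → ¬quarantine_evidence)) is O(quarantine_evidence → retain_permit), and O(quarantine_evidence) is already established, so O(retain_permit).
Applying K to premise 4 (O(retain_permit → ¬log_out)) and O(retain_permit) yields O(¬log_out).
So O(¬log_out) holds, i.e. log_out is forbidden. None of the other listed options is forbidden under the premises.

log_out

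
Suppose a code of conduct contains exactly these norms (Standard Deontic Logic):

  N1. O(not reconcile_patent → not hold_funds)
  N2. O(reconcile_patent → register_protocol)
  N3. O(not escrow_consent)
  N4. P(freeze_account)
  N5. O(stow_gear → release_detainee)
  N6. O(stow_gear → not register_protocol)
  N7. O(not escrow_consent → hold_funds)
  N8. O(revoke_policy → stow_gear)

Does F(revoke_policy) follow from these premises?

Yes

Premise 3 gives O(not escrow_consent).
With premise 7, O(not escrow_consent → hold_funds), the K-axiom yields O(hold_funds).
Premise 1, O(not reconcile_patent → not hold_funds), contraposes to O(hold_funds → reconcile_patent); with O(hold_funds) we get O(reconcile_patent).
Applying K to premise 2 (O(reconcile_patent → register_protocol)) and O(reconcile_patent) yields O(register_protocol).
The contrapositive of premise 6 (O(stow_gear → not register_protocol)) is O(register_protocol → not stow_gear), and O(register_protocol) is already established, so O(not stow_gear).
The contrapositive of premise 8 (O(revoke_policy → stow_gear)) is O(not stow_gear → not revoke_policy), and O(not stow_gear) is already established, so O(not revoke_policy).
Premises 4, 5 do not contribute to this derivation.
So O(not revoke_policy) holds, i.e. F(revoke_policy). The claim follows.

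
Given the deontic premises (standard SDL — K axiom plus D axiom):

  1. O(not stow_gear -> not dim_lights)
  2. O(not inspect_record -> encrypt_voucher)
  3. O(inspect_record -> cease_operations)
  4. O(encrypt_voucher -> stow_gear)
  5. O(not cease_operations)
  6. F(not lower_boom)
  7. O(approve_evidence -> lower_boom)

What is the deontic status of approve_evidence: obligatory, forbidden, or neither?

Premise 7 is O(approve_evidence -> lower_boom); even if O(lower_boom) held, inferring O(approve_evidence) would be affirming the consequent — invalid.
No premise or chain of K-axiom applications forces O(approve_evidence), and none forces O(not approve_evidence). So approve_evidence is neither obligatory nor forbidden under these norms.

Neither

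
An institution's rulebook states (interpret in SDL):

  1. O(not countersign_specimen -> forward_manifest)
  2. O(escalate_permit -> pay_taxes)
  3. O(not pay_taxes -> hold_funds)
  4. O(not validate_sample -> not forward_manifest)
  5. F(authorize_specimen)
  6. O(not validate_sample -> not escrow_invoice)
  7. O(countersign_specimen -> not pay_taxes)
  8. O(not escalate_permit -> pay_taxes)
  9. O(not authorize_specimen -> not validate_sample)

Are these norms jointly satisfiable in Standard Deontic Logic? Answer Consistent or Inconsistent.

Premises 2 and 8 are O(escalate_permit -> pay_taxes) and O(not escalate_permit -> pay_taxes); every ideal world satisfies escalate_permit or not escalate_permit, so in either case pay_taxes holds — hence O(pay_taxes).
Premise 7 is O(countersign_specimen -> not pay_taxes); contrapositively O(pay_taxes -> not countersign_specimen). Since O(pay_taxes) holds, K gives O(not countersign_specimen).
From O(not countersign_specimen) and premise 1, O(not countersign_specimen -> forward_manifest), we obtain O(forward_manifest).
Premise 4, O(not validate_sample -> not forward_manifest), contraposes to O(forward_manifest -> validate_sample); with O(forward_manifest) we get O(validate_sample).
Premise 9 is O(not authorize_specimen -> not validate_sample); contrapositively O(validate_sample -> authorize_specimen). Since O(validate_sample) holds, K gives O(authorize_specimen).
But premise 5, F(authorize_specimen), means O(not authorize_specimen).
We now have both O(authorize_specimen) and O(not authorize_specimen) — authorize_specimen is simultaneously obligatory and forbidden, violating the D-axiom.

Inconsistent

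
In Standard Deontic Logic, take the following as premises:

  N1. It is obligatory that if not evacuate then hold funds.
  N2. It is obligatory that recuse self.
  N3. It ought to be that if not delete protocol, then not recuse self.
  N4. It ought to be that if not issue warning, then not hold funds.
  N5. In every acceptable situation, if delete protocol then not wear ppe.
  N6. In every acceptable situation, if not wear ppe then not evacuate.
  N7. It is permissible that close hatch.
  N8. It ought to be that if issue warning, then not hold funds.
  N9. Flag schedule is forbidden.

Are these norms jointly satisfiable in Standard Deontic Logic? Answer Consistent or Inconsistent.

Inconsistent

By case analysis on issue_warning: premise 8 gives O(issue_warning → ¬hold_funds) and premise 4 gives O(¬issue_warning → ¬hold_funds), so O(¬hold_funds) either way.
Premise 1, O(¬evacuate → hold_funds), contraposes to O(¬hold_funds → evacuate); with O(¬hold_funds) we get O(evacuate).
Premise 6, O(¬wear_ppe → ¬evacuate), contraposes to O(evacuate → wear_ppe); with O(evacuate) we get O(wear_ppe).
Premise 5, O(delete_protocol → ¬wear_ppe), contraposes to O(wear_ppe → ¬delete_protocol); with O(wear_ppe) we get O(¬delete_protocol).
From O(¬delete_protocol) and premise 3, O(¬delete_protocol → ¬recuse_self), we obtain O(¬recuse_self).
However, premise 2 gives O(recuse_self).
We now have both O(¬recuse_self) and O(recuse_self) — recuse_self is simultaneously obligatory and forbidden, violating the D-axiom.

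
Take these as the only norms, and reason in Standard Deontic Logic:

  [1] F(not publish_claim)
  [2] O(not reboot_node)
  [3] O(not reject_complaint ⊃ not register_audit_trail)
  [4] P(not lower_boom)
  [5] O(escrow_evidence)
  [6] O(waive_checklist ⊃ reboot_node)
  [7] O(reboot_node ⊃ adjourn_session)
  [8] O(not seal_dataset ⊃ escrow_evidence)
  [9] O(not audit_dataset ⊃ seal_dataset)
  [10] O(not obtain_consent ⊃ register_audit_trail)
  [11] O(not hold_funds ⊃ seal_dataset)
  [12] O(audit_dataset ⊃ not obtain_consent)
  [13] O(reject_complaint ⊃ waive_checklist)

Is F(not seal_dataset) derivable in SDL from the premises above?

Yes

Premise 2 states O(not reboot_node) outright.
Premise 6 is O(waive_checklist ⊃ reboot_node); contrapositively O(not reboot_node ⊃ not waive_checklist). Since O(not reboot_node) holds, K gives O(not waive_checklist).
Premise 13, O(reject_complaint ⊃ waive_checklist), contraposes to O(not waive_checklist ⊃ not reject_complaint); with O(not waive_checklist) we get O(not reject_complaint).
Applying K to premise 3 (O(not reject_complaint ⊃ not register_audit_trail)) and O(not reject_complaint) yields O(not register_audit_trail).
Premise 10 is O(not obtain_consent ⊃ register_audit_trail); contrapositively O(not register_audit_trail ⊃ obtain_consent). Since O(not register_audit_trail) holds, K gives O(obtain_consent).
Premise 12, O(audit_dataset ⊃ not obtain_consent), contraposes to O(obtain_consent ⊃ not audit_dataset); with O(obtain_consent) we get O(not audit_dataset).
With premise 9, O(not audit_dataset ⊃ seal_dataset), the K-axiom yields O(seal_dataset).
Premises 1, 4, 5, 7, 8, 11 do not contribute to this derivation.
So O(seal_dataset) holds, i.e. F(not seal_dataset). The claim follows.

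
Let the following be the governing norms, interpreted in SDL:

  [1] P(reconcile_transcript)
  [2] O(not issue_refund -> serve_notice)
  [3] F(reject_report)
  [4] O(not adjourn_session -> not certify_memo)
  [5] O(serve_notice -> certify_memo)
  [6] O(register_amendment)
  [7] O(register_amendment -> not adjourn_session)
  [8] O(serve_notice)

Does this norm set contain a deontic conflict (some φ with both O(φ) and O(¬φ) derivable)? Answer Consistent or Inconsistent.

Premise 8 gives O(serve_notice).
From O(serve_notice) and premise 5, O(serve_notice -> certify_memo), we obtain O(certify_memo).
The contrapositive of premise 4 (O(not adjourn_session -> not certify_memo)) is O(certify_memo -> adjourn_session), and O(certify_memo) is already established, so O(adjourn_session).
Premise 7, O(register_amendment -> not adjourn_session), contraposes to O(adjourn_session -> not register_amendment); with O(adjourn_session) we get O(not register_amendment).
But premise 6 directly asserts O(register_amendment).
We now have both O(not register_amendment) and O(register_amendment) — register_amendment is simultaneously obligatory and forbidden, violating the D-axiom.

Inconsistent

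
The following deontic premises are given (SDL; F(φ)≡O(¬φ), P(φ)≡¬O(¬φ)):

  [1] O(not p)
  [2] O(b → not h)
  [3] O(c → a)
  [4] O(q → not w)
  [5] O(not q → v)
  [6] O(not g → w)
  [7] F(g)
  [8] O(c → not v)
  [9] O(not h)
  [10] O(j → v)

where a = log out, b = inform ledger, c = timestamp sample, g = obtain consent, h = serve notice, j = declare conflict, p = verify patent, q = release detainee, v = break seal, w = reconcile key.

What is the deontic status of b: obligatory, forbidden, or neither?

Neither

Premise 2 is O(b → not h); even if O(not h) held, inferring O(b) would be affirming the consequent — invalid.
No premise or chain of K-axiom applications forces O(b), and none forces O(not b). So b is neither obligatory nor forbidden under these norms.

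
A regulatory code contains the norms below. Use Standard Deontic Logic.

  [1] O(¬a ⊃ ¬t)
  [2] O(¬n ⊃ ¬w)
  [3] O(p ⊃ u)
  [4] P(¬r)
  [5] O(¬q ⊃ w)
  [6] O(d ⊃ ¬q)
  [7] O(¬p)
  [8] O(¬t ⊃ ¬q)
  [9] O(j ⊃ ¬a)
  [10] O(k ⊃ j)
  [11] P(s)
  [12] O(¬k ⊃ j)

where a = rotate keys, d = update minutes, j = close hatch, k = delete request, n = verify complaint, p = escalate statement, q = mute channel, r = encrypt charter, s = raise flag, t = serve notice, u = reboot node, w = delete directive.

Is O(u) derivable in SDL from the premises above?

Premise 3 is O(p ⊃ u), but O(p) is not derivable from the premises, so it does not yield O(u).
No other premise forces O(u). An ideal world satisfying every premise can still have u false, so O(u) is not derivable.

No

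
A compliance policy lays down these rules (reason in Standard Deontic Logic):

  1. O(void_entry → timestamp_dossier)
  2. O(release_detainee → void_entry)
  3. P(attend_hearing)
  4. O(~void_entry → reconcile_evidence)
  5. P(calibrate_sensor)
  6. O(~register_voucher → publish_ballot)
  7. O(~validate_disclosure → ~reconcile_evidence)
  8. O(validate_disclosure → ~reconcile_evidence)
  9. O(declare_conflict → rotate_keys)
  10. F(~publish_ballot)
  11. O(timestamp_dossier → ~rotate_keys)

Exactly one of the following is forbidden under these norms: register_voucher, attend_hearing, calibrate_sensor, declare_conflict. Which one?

Premises 7 and 8 are O(~validate_disclosure → ~reconcile_evidence) and O(validate_disclosure → ~reconcile_evidence); every ideal world satisfies ~validate_disclosure or validate_disclosure, so in either case ~reconcile_evidence holds — hence O(~reconcile_evidence).
Premise 4, O(~void_entry → reconcile_evidence), contraposes to O(~reconcile_evidence → void_entry); with O(~reconcile_evidence) we get O(void_entry).
Applying K to premise 1 (O(void_entry → timestamp_dossier)) and O(void_entry) yields O(timestamp_dossier).
With premise 11, O(timestamp_dossier → ~rotate_keys), the K-axiom yields O(~rotate_keys).
Premise 9, O(declare_conflict → rotate_keys), contraposes to O(~rotate_keys → ~declare_conflict); with O(~rotate_keys) we get O(~declare_conflict).
So O(~declare_conflict) holds, i.e. declare_conflict is forbidden. None of the other listed options is forbidden under the premises.

declare_conflict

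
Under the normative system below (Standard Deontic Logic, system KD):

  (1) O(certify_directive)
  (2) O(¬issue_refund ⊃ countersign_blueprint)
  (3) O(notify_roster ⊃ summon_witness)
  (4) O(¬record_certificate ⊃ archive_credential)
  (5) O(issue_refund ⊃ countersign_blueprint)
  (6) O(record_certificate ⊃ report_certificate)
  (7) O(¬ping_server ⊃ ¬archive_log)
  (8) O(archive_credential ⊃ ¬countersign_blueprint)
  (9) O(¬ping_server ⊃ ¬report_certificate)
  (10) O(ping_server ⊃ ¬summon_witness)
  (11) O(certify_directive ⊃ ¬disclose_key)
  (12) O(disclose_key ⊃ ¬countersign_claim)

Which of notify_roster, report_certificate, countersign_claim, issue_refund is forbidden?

Premises 5 and 2 are O(issue_refund ⊃ countersign_blueprint) and O(¬issue_refund ⊃ countersign_blueprint); every ideal world satisfies issue_refund or ¬issue_refund, so in either case countersign_blueprint holds — hence O(countersign_blueprint).
Premise 8, O(archive_credential ⊃ ¬countersign_blueprint), contraposes to O(countersign_blueprint ⊃ ¬archive_credential); with O(countersign_blueprint) we get O(¬archive_credential).
Premise 4 is O(¬record_certificate ⊃ archive_credential); contrapositively O(¬archive_credential ⊃ record_certificate). Since O(¬archive_credential) holds, K gives O(record_certificate).
Applying K to premise 6 (O(record_certificate ⊃ report_certificate)) and O(record_certificate) yields O(report_certificate).
The contrapositive of premise 9 (O(¬ping_server ⊃ ¬report_certificate)) is O(report_certificate ⊃ ping_server), and O(report_certificate) is already established, so O(ping_server).
From O(ping_server) and premise 10, O(ping_server ⊃ ¬summon_witness), we obtain O(¬summon_witness).
The contrapositive of premise 3 (O(notify_roster ⊃ summon_witness)) is O(¬summon_witness ⊃ ¬notify_roster), and O(¬summon_witness) is already established, so O(¬notify_roster).
So O(¬notify_roster) holds, i.e. notify_roster is forbidden. None of the other listed options is forbidden under the premises.

notify_roster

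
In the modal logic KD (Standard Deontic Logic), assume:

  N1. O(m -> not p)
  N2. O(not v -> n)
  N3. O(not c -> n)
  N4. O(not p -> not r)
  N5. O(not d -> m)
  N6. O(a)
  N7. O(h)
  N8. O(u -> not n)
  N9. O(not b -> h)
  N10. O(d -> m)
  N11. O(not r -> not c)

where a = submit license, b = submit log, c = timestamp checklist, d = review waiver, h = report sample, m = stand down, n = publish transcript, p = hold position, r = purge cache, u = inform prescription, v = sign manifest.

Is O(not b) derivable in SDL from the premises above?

Premise 9 is O(not b -> h); even if O(h) held, inferring O(not b) would be affirming the consequent — invalid.
No other premise forces O(not b). An ideal world satisfying every premise can still have not b false, so O(not b) is not derivable.

No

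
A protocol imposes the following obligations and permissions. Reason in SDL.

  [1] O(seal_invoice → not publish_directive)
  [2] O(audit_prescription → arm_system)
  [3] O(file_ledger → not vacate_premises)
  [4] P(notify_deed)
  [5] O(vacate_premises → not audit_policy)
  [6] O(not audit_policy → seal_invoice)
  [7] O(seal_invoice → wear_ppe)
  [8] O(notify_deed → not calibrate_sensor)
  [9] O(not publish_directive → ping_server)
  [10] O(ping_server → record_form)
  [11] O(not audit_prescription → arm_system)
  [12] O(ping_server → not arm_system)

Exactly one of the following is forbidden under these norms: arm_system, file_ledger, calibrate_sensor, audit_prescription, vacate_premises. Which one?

vacate_premises

Premises 2 and 11 cover both cases: O(audit_prescription → arm_system) and O(not audit_prescription → arm_system). Since audit_prescription ∨ not audit_prescription is a tautology, O(arm_system) follows.
Premise 12 is O(ping_server → not arm_system); contrapositively O(arm_system → not ping_server). Since O(arm_system) holds, K gives O(not ping_server).
Premise 9 is O(not publish_directive → ping_server); contrapositively O(not ping_server → publish_directive). Since O(not ping_server) holds, K gives O(publish_directive).
Premise 1 is O(seal_invoice → not publish_directive); contrapositively O(publish_directive → not seal_invoice). Since O(publish_directive) holds, K gives O(not seal_invoice).
Premise 6, O(not audit_policy → seal_invoice), contraposes to O(not seal_invoice → audit_policy); with O(not seal_invoice) we get O(audit_policy).
The contrapositive of premise 5 (O(vacate_premises → not audit_policy)) is O(audit_policy → not vacate_premises), and O(audit_policy) is already established, so O(not vacate_premises).
So O(not vacate_premises) holds, i.e. vacate_premises is forbidden. None of the other listed options is forbidden under the premises.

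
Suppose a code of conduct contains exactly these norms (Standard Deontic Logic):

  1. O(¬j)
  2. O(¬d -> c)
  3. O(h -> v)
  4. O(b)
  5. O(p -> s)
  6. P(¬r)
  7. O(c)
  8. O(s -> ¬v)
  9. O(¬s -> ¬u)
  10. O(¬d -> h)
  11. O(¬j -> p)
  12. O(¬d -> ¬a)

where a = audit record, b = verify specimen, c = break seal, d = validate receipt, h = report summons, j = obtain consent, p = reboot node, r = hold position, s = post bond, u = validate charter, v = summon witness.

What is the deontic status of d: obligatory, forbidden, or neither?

Obligatory

From premise 1 we have O(¬j).
With premise 11, O(¬j -> p), the K-axiom yields O(p).
Premise 5 is O(p -> s); since O(p), deontic closure gives O(s).
Premise 8 is O(s -> ¬v); since O(s), deontic closure gives O(¬v).
Premise 3, O(h -> v), contraposes to O(¬v -> ¬h); with O(¬v) we get O(¬h).
Premise 10, O(¬d -> h), contraposes to O(¬h -> d); with O(¬h) we get O(d).
Premises 2, 4, 6, 7, 9, 12 do not contribute to this derivation.
Hence d is obligatory.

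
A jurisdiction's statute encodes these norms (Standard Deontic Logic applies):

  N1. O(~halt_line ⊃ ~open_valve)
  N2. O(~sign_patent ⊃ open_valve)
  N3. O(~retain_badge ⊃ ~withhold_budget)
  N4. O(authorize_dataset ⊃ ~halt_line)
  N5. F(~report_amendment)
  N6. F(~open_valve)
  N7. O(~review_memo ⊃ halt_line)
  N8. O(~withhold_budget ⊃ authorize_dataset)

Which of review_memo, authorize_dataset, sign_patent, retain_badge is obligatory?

Premise 6, F(~open_valve), is equivalent to O(open_valve).
The contrapositive of premise 1 (O(~halt_line ⊃ ~open_valve)) is O(open_valve ⊃ halt_line), and O(open_valve) is already established, so O(halt_line).
Premise 4, O(authorize_dataset ⊃ ~halt_line), contraposes to O(halt_line ⊃ ~authorize_dataset); with O(halt_line) we get O(~authorize_dataset).
The contrapositive of premise 8 (O(~withhold_budget ⊃ authorize_dataset)) is O(~authorize_dataset ⊃ withhold_budget), and O(~authorize_dataset) is already established, so O(withhold_budget).
Premise 3 is O(~retain_badge ⊃ ~withhold_budget); contrapositively O(withhold_budget ⊃ retain_badge). Since O(withhold_budget) holds, K gives O(retain_badge).
So O(retain_badge) holds — retain_badge is obligatory. None of the other listed options is made obligatory by any chain of premises.

retain_badge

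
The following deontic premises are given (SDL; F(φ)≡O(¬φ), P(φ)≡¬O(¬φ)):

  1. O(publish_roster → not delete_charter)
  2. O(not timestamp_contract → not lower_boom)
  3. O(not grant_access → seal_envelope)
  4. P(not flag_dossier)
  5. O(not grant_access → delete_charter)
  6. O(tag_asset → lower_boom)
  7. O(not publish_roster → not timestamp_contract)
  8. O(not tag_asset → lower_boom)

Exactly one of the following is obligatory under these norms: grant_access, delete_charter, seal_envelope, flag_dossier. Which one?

grant_access

Premises 6 and 8 are O(tag_asset → lower_boom) and O(not tag_asset → lower_boom); every ideal world satisfies tag_asset or not tag_asset, so in either case lower_boom holds — hence O(lower_boom).
Premise 2, O(not timestamp_contract → not lower_boom), contraposes to O(lower_boom → timestamp_contract); with O(lower_boom) we get O(timestamp_contract).
The contrapositive of premise 7 (O(not publish_roster → not timestamp_contract)) is O(timestamp_contract → publish_roster), and O(timestamp_contract) is already established, so O(publish_roster).
From O(publish_roster) and premise 1, O(publish_roster → not delete_charter), we obtain O(not delete_charter).
Premise 5 is O(not grant_access → delete_charter); contrapositively O(not delete_charter → grant_access). Since O(not delete_charter) holds, K gives O(grant_access).
So O(grant_access) holds — grant_access is obligatory. None of the other listed options is made obligatory by any chain of premises.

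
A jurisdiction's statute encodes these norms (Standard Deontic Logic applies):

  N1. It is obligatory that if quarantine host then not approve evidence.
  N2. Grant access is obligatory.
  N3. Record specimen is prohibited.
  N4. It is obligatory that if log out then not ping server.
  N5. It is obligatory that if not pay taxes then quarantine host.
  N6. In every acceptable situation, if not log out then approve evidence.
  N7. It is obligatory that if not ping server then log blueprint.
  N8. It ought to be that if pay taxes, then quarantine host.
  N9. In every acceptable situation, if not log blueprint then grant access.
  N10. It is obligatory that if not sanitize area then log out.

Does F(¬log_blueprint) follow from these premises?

Premises 8 and 5 are O(pay_taxes → quarantine_host) and O(¬pay_taxes → quarantine_host); every ideal world satisfies pay_taxes or ¬pay_taxes, so in either case quarantine_host holds — hence O(quarantine_host).
From O(quarantine_host) and premise 1, O(quarantine_host → ¬approve_evidence), we obtain O(¬approve_evidence).
Premise 6 is O(¬log_out → approve_evidence); contrapositively O(¬approve_evidence → log_out). Since O(¬approve_evidence) holds, K gives O(log_out).
From O(log_out) and premise 4, O(log_out → ¬ping_server), we obtain O(¬ping_server).
Premise 7 is O(¬ping_server → log_blueprint); since O(¬ping_server), deontic closure gives O(log_blueprint).
Premises 2, 3, 9, 10 do not contribute to this derivation.
So O(log_blueprint) holds, i.e. F(¬log_blueprint). The claim follows.

Yes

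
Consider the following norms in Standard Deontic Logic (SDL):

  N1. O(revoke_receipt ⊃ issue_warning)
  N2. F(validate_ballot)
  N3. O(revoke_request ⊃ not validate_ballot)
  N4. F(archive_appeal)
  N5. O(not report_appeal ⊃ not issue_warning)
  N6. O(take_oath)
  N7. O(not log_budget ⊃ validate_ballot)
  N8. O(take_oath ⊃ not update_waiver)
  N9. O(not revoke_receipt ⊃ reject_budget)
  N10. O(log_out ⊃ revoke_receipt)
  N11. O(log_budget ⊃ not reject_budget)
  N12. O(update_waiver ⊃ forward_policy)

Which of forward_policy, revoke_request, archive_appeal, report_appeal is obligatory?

report_appeal

F(validate_ballot) at premise 2 means O(not validate_ballot).
Premise 7, O(not log_budget ⊃ validate_ballot), contraposes to O(not validate_ballot ⊃ log_budget); with O(not validate_ballot) we get O(log_budget).
With premise 11, O(log_budget ⊃ not reject_budget), the K-axiom yields O(not reject_budget).
Premise 9, O(not revoke_receipt ⊃ reject_budget), contraposes to O(not reject_budget ⊃ revoke_receipt); with O(not reject_budget) we get O(revoke_receipt).
Premise 1 is O(revoke_receipt ⊃ issue_warning); since O(revoke_receipt), deontic closure gives O(issue_warning).
Premise 5, O(not report_appeal ⊃ not issue_warning), contraposes to O(issue_warning ⊃ report_appeal); with O(issue_warning) we get O(report_appeal).
So O(report_appeal) holds — report_appeal is obligatory. None of the other listed options is made obligatory by any chain of premises.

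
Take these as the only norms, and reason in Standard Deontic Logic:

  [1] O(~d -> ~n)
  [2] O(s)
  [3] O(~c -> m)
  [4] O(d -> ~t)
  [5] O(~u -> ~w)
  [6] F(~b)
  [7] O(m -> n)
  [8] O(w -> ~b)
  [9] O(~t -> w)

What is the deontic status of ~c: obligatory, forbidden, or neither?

Forbidden

F(~b) at premise 6 means O(b).
The contrapositive of premise 8 (O(w -> ~b)) is O(b -> ~w), and O(b) is already established, so O(~w).
Premise 9 is O(~t -> w); contrapositively O(~w -> t). Since O(~w) holds, K gives O(t).
The contrapositive of premise 4 (O(d -> ~t)) is O(t -> ~d), and O(t) is already established, so O(~d).
With premise 1, O(~d -> ~n), the K-axiom yields O(~n).
Premise 7, O(m -> n), contraposes to O(~n -> ~m); with O(~n) we get O(~m).
Premise 3, O(~c -> m), contraposes to O(~m -> c); with O(~m) we get O(c).
Premises 2, 5 do not contribute to this derivation.
Thus O(c), which is F(~c): ~c is forbidden.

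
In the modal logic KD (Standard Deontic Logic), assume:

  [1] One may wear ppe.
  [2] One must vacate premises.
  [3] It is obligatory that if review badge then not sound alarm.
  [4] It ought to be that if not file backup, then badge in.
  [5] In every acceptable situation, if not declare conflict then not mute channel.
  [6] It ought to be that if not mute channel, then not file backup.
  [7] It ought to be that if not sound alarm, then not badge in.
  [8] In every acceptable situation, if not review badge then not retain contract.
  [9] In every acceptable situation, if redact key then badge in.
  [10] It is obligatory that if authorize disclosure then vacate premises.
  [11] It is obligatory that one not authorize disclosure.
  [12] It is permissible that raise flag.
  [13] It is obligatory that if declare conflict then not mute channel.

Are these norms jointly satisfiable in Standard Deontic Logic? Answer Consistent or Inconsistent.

Consistent

Premise 10 is O(authorize_disclosure → vacate_premises); even if O(vacate_premises) held, inferring O(authorize_disclosure) would be affirming the consequent — invalid.
So O(authorize_disclosure) is not derivable, and the apparent clash with O(¬authorize_disclosure) does not arise.
A world satisfying every obligation exists (e.g. authorize_disclosure=false, badge_in=true, declare_conflict=false, file_backup=false, mute_channel=false, raise_flag=false, redact_key=false, retain_contract=false, review_badge=false, sound_alarm=true, vacate_premises=true, wear_ppe=false); no atom is both obligatory and forbidden, so the set is consistent.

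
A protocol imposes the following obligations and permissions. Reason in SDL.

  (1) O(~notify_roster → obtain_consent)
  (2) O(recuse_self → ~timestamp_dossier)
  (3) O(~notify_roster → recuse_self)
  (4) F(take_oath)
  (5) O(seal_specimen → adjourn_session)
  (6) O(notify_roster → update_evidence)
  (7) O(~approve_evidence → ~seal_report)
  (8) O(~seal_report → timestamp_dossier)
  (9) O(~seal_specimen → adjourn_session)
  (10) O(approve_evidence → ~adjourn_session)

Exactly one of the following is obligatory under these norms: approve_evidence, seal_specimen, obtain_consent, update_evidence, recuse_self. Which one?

update_evidence

Premises 9 and 5 are O(~seal_specimen → adjourn_session) and O(seal_specimen → adjourn_session); every ideal world satisfies ~seal_specimen or seal_specimen, so in either case adjourn_session holds — hence O(adjourn_session).
Premise 10, O(approve_evidence → ~adjourn_session), contraposes to O(adjourn_session → ~approve_evidence); with O(adjourn_session) we get O(~approve_evidence).
Applying K to premise 7 (O(~approve_evidence → ~seal_report)) and O(~approve_evidence) yields O(~seal_report).
Premise 8 is O(~seal_report → timestamp_dossier); since O(~seal_report), deontic closure gives O(timestamp_dossier).
Premise 2 is O(recuse_self → ~timestamp_dossier); contrapositively O(timestamp_dossier → ~recuse_self). Since O(timestamp_dossier) holds, K gives O(~recuse_self).
Premise 3 is O(~notify_roster → recuse_self); contrapositively O(~recuse_self → notify_roster). Since O(~recuse_self) holds, K gives O(notify_roster).
From O(notify_roster) and premise 6, O(notify_roster → update_evidence), we obtain O(update_evidence).
So O(update_evidence) holds — update_evidence is obligatory. None of the other listed options is made obligatory by any chain of premises.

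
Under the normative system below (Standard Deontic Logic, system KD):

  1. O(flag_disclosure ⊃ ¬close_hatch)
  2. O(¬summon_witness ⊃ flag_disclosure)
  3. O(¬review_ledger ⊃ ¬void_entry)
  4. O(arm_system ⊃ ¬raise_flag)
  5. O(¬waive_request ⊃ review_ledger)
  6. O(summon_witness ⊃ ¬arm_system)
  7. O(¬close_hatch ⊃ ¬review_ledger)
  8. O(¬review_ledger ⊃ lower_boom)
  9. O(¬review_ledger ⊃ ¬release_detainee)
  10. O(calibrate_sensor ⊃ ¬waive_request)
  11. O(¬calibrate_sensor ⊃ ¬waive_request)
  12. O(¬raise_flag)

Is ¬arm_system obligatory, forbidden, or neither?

Obligatory

Premises 10 and 11 cover both cases: O(calibrate_sensor ⊃ ¬waive_request) and O(¬calibrate_sensor ⊃ ¬waive_request). Since calibrate_sensor ∨ ¬calibrate_sensor is a tautology, O(¬waive_request) follows.
From O(¬waive_request) and premise 5, O(¬waive_request ⊃ review_ledger), we obtain O(review_ledger).
Premise 7 is O(¬close_hatch ⊃ ¬review_ledger); contrapositively O(review_ledger ⊃ close_hatch). Since O(review_ledger) holds, K gives O(close_hatch).
Premise 1 is O(flag_disclosure ⊃ ¬close_hatch); contrapositively O(close_hatch ⊃ ¬flag_disclosure). Since O(close_hatch) holds, K gives O(¬flag_disclosure).
The contrapositive of premise 2 (O(¬summon_witness ⊃ flag_disclosure)) is O(¬flag_disclosure ⊃ summon_witness), and O(¬flag_disclosure) is already established, so O(summon_witness).
With premise 6, O(summon_witness ⊃ ¬arm_system), the K-axiom yields O(¬arm_system).
Premises 3, 4, 8, 9, 12 do not contribute to this derivation.
Hence ¬arm_system is obligatory.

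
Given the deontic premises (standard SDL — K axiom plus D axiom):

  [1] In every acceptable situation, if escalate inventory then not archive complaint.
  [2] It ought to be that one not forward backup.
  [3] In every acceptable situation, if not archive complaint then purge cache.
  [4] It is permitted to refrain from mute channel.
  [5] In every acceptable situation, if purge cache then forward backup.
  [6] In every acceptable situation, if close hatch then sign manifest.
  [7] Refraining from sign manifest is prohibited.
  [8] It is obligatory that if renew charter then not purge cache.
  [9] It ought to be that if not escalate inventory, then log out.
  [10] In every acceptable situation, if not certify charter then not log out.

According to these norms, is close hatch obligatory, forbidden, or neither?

Neither

Premise 6 is O(close_hatch → sign_manifest); even if O(sign_manifest) held, inferring O(close_hatch) would be affirming the consequent — invalid.
No premise or chain of K-axiom applications forces O(close_hatch), and none forces O(¬close_hatch). So close_hatch is neither obligatory nor forbidden under these norms.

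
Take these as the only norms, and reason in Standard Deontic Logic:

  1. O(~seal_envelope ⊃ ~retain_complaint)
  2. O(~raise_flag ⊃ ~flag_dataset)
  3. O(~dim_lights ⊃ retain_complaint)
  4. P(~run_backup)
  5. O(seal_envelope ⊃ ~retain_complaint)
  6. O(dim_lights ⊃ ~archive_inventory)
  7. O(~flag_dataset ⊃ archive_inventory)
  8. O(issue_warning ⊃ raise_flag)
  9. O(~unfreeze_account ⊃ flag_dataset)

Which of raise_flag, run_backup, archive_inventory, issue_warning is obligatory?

raise_flag

Premises 5 and 1 cover both cases: O(seal_envelope ⊃ ~retain_complaint) and O(~seal_envelope ⊃ ~retain_complaint). Since seal_envelope ∨ ~seal_envelope is a tautology, O(~retain_complaint) follows.
Premise 3, O(~dim_lights ⊃ retain_complaint), contraposes to O(~retain_complaint ⊃ dim_lights); with O(~retain_complaint) we get O(dim_lights).
With premise 6, O(dim_lights ⊃ ~archive_inventory), the K-axiom yields O(~archive_inventory).
The contrapositive of premise 7 (O(~flag_dataset ⊃ archive_inventory)) is O(~archive_inventory ⊃ flag_dataset), and O(~archive_inventory) is already established, so O(flag_dataset).
Premise 2 is O(~raise_flag ⊃ ~flag_dataset); contrapositively O(flag_dataset ⊃ raise_flag). Since O(flag_dataset) holds, K gives O(raise_flag).
So O(raise_flag) holds — raise_flag is obligatory. None of the other listed options is made obligatory by any chain of premises.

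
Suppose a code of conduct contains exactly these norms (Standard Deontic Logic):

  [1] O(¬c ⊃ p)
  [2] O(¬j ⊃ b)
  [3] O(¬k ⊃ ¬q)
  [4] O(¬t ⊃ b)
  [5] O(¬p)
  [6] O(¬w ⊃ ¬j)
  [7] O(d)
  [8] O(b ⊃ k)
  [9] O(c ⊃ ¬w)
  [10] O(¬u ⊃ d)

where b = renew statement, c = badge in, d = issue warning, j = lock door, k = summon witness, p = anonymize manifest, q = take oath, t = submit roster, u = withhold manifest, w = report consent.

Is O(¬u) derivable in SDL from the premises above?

Premise 10 is O(¬u ⊃ d); even if O(d) held, inferring O(¬u) would be affirming the consequent — invalid.
No other premise forces O(¬u). An ideal world satisfying every premise can still have ¬u false, so O(¬u) is not derivable.

No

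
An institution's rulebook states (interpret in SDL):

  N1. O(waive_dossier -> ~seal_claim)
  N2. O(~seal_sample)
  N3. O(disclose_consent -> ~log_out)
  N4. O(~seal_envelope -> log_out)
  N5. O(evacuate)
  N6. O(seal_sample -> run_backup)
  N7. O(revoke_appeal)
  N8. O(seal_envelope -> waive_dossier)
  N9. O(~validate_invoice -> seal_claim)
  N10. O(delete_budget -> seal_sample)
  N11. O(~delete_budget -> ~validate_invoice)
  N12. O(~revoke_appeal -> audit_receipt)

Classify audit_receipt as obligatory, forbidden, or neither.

Neither

Premise 12 is O(~revoke_appeal -> audit_receipt), but O(~revoke_appeal) is not derivable from the premises, so it does not yield O(audit_receipt).
No premise or chain of K-axiom applications forces O(audit_receipt), and none forces O(~audit_receipt). So audit_receipt is neither obligatory nor forbidden under these norms.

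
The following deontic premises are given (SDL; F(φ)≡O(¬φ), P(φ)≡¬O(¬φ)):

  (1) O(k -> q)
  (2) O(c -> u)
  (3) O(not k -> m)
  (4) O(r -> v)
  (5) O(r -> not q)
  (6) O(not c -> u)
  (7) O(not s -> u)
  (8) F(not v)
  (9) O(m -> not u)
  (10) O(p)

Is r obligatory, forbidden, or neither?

By case analysis on not c: premise 6 gives O(not c -> u) and premise 2 gives O(c -> u), so O(u) either way.
Premise 9, O(m -> not u), contraposes to O(u -> not m); with O(u) we get O(not m).
Premise 3 is O(not k -> m); contrapositively O(not m -> k). Since O(not m) holds, K gives O(k).
Premise 1 is O(k -> q); since O(k), deontic closure gives O(q).
Premise 5, O(r -> not q), contraposes to O(q -> not r); with O(q) we get O(not r).
Premises 4, 7, 8, 10 do not contribute to this derivation.
Thus O(not r), which is F(r): r is forbidden.

Forbidden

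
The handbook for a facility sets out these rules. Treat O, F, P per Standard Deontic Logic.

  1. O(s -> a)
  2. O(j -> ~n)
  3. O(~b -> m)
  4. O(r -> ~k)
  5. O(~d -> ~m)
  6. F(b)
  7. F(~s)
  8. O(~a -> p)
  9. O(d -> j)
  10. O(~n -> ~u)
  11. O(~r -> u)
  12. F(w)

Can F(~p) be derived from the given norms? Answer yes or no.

No

Premise 8 is O(~a -> p), but O(~a) is not derivable from the premises, so it does not yield O(p).
No other premise forces O(p). An ideal world satisfying every premise can still have ~p true, so F(~p) is not derivable.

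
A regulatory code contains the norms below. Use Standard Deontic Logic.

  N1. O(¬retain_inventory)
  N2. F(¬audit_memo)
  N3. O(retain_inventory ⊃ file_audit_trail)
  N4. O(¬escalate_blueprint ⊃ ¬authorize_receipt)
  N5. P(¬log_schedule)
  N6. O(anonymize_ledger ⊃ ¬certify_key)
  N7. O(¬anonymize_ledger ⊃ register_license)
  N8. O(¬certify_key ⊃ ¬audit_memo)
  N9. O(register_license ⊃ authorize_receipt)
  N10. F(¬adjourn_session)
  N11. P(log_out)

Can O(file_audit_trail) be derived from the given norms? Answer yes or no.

No

Premise 3 is O(retain_inventory ⊃ file_audit_trail), but O(retain_inventory) is not derivable from the premises, so it does not yield O(file_audit_trail).
No other premise forces O(file_audit_trail). An ideal world satisfying every premise can still have file_audit_trail false, so O(file_audit_trail) is not derivable.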